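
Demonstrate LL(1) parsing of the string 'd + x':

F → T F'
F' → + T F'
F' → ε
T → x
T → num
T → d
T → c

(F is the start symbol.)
LL(1) parsing maintains a stack (initially the start symbol over $) and the input. At each step: if the stack top is a terminal, match it against the current input token; if it is a non-terminal N, replace it with the RHS of M[N, lookahead] (the unique production whose predict set contains the lookahead).

Stack is shown with the top on the left.

Stack     Input    Action
-------------------------
F $       d + x $  output F → T F'
T F' $    d + x $  output T → d
d F' $    d + x $  match 'd'
F' $      + x $    output F' → + T F'
+ T F' $  + x $    match '+'
T F' $    x $      output T → x
x F' $    x $      match 'x'
F' $      $        output F' → ε
$         $        accept

The string is accepted.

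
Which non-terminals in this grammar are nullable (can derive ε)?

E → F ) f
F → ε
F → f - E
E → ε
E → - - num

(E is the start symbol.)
{ 'E', 'F' }

A non-terminal is nullable if it can derive ε (the empty string): either it has an ε-production, or it has a production whose right-hand side consists entirely of nullable non-terminals.

ε-productions: F → ε, E → ε
So F, E are immediately nullable.
Every non-terminal is now nullable.
Nullable = { 'E', 'F' }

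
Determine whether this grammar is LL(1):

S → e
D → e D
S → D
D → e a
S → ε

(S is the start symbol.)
No. Predict set conflict for S: { 'e' }

Relevant sets:
  FIRST(D) = { 'e' }
  FOLLOW(S) = { $ }

For S:
  PREDICT(S → e) = { 'e' }
  PREDICT(S → D) = { 'e' }
  PREDICT(S → ε) = { $ }
For D:
  PREDICT(D → e D) = { 'e' }
  PREDICT(D → e a) = { 'e' }

Conflict found: Predict set conflict for S: { 'e' }
The grammar is NOT LL(1).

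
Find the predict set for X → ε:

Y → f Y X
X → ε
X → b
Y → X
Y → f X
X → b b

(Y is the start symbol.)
{ $, 'b' }

PREDICT(X → ε) = (FIRST(RHS) \ {ε}) ∪ (FOLLOW(X) if ε ∈ FIRST(RHS), i.e. RHS ⇒* ε)
The right-hand side is ε (FIRST(ε) = { ε }), so the predict set is FOLLOW(X) = { $, 'b' }
PREDICT(X → ε) = { $, 'b' }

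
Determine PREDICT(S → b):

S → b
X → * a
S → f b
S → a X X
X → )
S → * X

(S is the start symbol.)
PREDICT(S → b) = (FIRST(RHS) \ {ε}) ∪ (FOLLOW(S) if ε ∈ FIRST(RHS), i.e. RHS ⇒* ε)
FIRST(b) = { 'b' }
ε ∉ FIRST(b), so FOLLOW(S) is not added.
PREDICT(S → b) = { 'b' }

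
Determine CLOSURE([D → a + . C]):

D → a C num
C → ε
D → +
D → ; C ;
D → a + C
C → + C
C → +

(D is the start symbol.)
{ [C → . + C], [C → . +], [C → .], [D → a + . C] }

Start with: [D → a + . C]
  [D → a + . C] has the dot before C: add [C → .], [C → . + C], [C → . +]
No further items can be added.

CLOSURE = { [C → . + C], [C → . +], [C → .], [D → a + . C] }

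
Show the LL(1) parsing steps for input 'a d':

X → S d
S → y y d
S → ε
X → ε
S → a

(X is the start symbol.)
Stack is shown with the top on the left.

Stack  Input  Action
--------------------
X $    a d $  output X → S d
S d $  a d $  output S → a
a d $  a d $  match 'a'
d $    d $    match 'd'
$      $      accept

The string is accepted.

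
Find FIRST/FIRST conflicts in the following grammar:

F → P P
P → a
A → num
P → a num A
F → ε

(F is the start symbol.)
Yes. P → a / P → a num A on { 'a' }

FIRST sets of the non-terminals at (or reachable through a nullable prefix from) the front of some alternative:
  FIRST(P) = { 'a' }

Productions for F:
  F → P P: FIRST = { 'a' }
  F → ε: FIRST = { ε }
Productions for P:
  P → a: FIRST = { 'a' }
  P → a num A: FIRST = { 'a' }
A has only one production, so no FIRST/FIRST conflict is possible there.

Conflict for P: P → a and P → a num A
  Overlap: { 'a' }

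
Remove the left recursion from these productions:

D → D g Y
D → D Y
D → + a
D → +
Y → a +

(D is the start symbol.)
D → + a D'
D → + D'
D' → g Y D'
D' → Y D'
D' → ε
Y → a +

D is directly left-recursive. The standard transformation for
  A → A α₁ | ... | A α_m | β₁ | ... | β_n
is
  A  → β₁ A' | ... | β_n A'
  A' → α₁ A' | ... | α_m A' | ε

D → + a becomes D → + a D'
D → + becomes D → + D'
D → D g Y becomes D' → g Y D'
D → D Y becomes D' → Y D'
Add D' → ε

Productions for other non-terminals are unchanged:
  Y → a +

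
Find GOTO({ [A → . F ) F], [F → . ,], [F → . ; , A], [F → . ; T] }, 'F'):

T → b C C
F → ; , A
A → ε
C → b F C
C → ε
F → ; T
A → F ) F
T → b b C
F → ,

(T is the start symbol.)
{ [A → F . ) F] }

GOTO(I, 'F') = CLOSURE({ [A → αX.β] : [A → α.Xβ] ∈ I, X = 'F' })

Items with dot before 'F', with the dot advanced:
  [A → . F ) F] → [A → F . ) F]
Closure adds nothing (no advanced item has the dot before a non-terminal).

GOTO = { [A → F . ) F] }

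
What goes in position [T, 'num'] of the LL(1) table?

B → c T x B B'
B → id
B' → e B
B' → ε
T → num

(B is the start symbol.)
T → num

To find M[T, 'num'], we find productions for T where 'num' is in the predict set (PREDICT(N → α) = (FIRST(α) \ {ε}) ∪ (FOLLOW(N) if α ⇒* ε)).

T → num: PREDICT = { 'num' }
  'num' is in predict set, so this production goes in M[T, 'num']

M[T, 'num'] = T → num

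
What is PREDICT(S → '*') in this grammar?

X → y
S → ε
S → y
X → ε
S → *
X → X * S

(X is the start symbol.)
{ '*' }

PREDICT(S → '*') = (FIRST(RHS) \ {ε}) ∪ (FOLLOW(S) if ε ∈ FIRST(RHS), i.e. RHS ⇒* ε)
FIRST('*') = { '*' }
ε ∉ FIRST('*'), so FOLLOW(S) is not added.
PREDICT(S → '*') = { '*' }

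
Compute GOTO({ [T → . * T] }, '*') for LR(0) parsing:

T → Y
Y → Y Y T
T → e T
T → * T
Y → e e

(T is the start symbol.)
{ [T → * . T], [T → . * T], [T → . Y], [T → . e T], [Y → . Y Y T], [Y → . e e] }

GOTO(I, '*') = CLOSURE({ [A → αX.β] : [A → α.Xβ] ∈ I, X = '*' })

Items with dot before '*', with the dot advanced:
  [T → . * T] → [T → * . T]
Closure of the advanced items:
  [T → * . T] has the dot before T: add [T → . Y], [T → . e T], [T → . * T]
  [T → . Y] has the dot before Y: add [Y → . Y Y T], [Y → . e e]

GOTO = { [T → * . T], [T → . * T], [T → . Y], [T → . e T], [Y → . Y Y T], [Y → . e e] }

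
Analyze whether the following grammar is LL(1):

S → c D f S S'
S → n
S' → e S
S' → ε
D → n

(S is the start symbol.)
A grammar is LL(1) if for each non-terminal N with multiple productions, the predict sets of those productions are pairwise disjoint, where PREDICT(N → α) = (FIRST(α) \ {ε}) ∪ (FOLLOW(N) if α ⇒* ε).

Relevant sets:
  FOLLOW(S') = { $, 'e' }

For S:
  PREDICT(S → c D f S S') = { 'c' }
  PREDICT(S → n) = { 'n' }
For S':
  PREDICT(S' → e S) = { 'e' }
  PREDICT(S' → ε) = { $, 'e' }
D has a single production, so nothing to check there.

Conflict found: Predict set conflict for S': { 'e' }
The grammar is NOT LL(1).

Answer: No. Predict set conflict for S': { 'e' }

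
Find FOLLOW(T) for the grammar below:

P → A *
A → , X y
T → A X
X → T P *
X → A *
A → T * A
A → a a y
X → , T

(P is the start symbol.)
In X → T P *: T is followed by P '*', add FIRST(P '*') \ {ε} = { ',', 'a' }
In A → T * A: T is followed by '*' A, add FIRST('*' A) \ {ε} = { '*' }
In X → , T: T is at the end, add FOLLOW(X)

The FOLLOW sets referred to above (computed the same way, to a fixed point):
  FOLLOW(X) = { '*', ',', 'a', 'y' }

Taking the union: FOLLOW(T) = { '*', ',', 'a', 'y' }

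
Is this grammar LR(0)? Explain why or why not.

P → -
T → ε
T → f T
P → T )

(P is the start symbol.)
A grammar is LR(0) if no state in the canonical LR(0) collection has:
  - both a shift item (dot before a terminal) and a complete item (shift-reduce conflict), or
  - two or more complete items (reduce-reduce conflict; the accept item [P' → P .] counts as a complete item here).

Augment with P' → P and build the canonical LR(0) collection (I0 = CLOSURE({[P' → . P]}), then GOTO on every symbol after a dot until no new states appear). It has 7 states:
  I0: { [P → . -], [P → . T )], [P' → . P], [T → . f T], [T → .] }  — shift, reduce
  I1: { [P → - .] }  — reduce
  I2: { [P' → P .] }  — accept
  I3: { [P → T . )] }  — shift
  I4: { [T → . f T], [T → .], [T → f . T] }  — shift, reduce
  I5: { [T → f T .] }  — reduce
  I6: { [P → T ) .] }  — reduce

Conflict in state I0:
  Shift-reduce conflict between [T → .] and [P → . -]
So the grammar is NOT LR(0).

Answer: No. Shift-reduce conflict between [T → .] and [P → . -]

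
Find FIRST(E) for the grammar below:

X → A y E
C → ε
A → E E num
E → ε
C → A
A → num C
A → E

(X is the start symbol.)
To compute FIRST(E), examine every production with E on the left-hand side, reading each right-hand side left to right until a non-nullable symbol is reached.

From E → ε:
  - ε-production, so ε ∈ FIRST(E)

Collecting: FIRST(E) = { ε }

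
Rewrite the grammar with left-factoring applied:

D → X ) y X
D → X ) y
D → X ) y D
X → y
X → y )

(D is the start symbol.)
Left-factoring transforms A → αβ₁ | αβ₂ into A → αA' and A' → β₁ | β₂
(α is the longest common prefix among the alternatives). Repeat until
no nonterminal has two alternatives with a common prefix.

Round 1: D has alternatives sharing prefix 'X ) y'. Introduce D': D → X ) y D'
  Add: D' → X
  Add: D' → ε
  Add: D' → D

Round 2: X has alternatives sharing prefix 'y'. Introduce X': X → y X'
  Add: X' → ε
  Add: X' → )

No remaining common prefixes — done.

Resulting grammar:
D → X ) y D'
D' → X
D' → ε
D' → D
X → y X'
X' → ε
X' → )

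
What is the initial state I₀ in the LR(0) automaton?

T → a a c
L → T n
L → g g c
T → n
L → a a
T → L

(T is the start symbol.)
First, augment the grammar with T' → T
I₀ = CLOSURE({ [T' → . T] }):
  [T' → . T] has the dot before T: add [T → . a a c], [T → . n], [T → . L]
  [T → . L] has the dot before L: add [L → . T n], [L → . g g c], [L → . a a]
No further items can be added.

I₀ = { [L → . T n], [L → . a a], [L → . g g c], [T → . L], [T → . a a c], [T → . n], [T' → . T] }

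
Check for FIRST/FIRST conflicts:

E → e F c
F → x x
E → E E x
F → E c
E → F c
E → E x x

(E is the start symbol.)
FIRST sets of the non-terminals at (or reachable through a nullable prefix from) the front of some alternative:
  FIRST(E) = { 'e', 'x' }
  FIRST(F) = { 'e', 'x' }

Productions for E:
  E → e F c: FIRST = { 'e' }
  E → E E x: FIRST = { 'e', 'x' }
  E → F c: FIRST = { 'e', 'x' }
  E → E x x: FIRST = { 'e', 'x' }
Productions for F:
  F → x x: FIRST = { 'x' }
  F → E c: FIRST = { 'e', 'x' }

Conflict for E: E → e F c and E → E E x
  Overlap: { 'e' }
Conflict for E: E → e F c and E → F c
  Overlap: { 'e' }
Conflict for E: E → e F c and E → E x x
  Overlap: { 'e' }
Conflict for E: E → E E x and E → F c
  Overlap: { 'e', 'x' }
Conflict for E: E → E E x and E → E x x
  Overlap: { 'e', 'x' }
Conflict for E: E → F c and E → E x x
  Overlap: { 'e', 'x' }
Conflict for F: F → x x and F → E c
  Overlap: { 'x' }

Answer: Yes. E → e F c / E → E E x on { 'e' }; E → e F c / E → F c on { 'e' }; E → e F c / E → E x x on { 'e' }; E → E E x / E → F c on { 'e', 'x' }; E → E E x / E → E x x on { 'e', 'x' }; E → F c / E → E x x on { 'e', 'x' }; F → x x / F → E c on { 'x' }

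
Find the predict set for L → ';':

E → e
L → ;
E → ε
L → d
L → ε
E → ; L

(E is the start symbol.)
PREDICT(L → ';') = (FIRST(RHS) \ {ε}) ∪ (FOLLOW(L) if ε ∈ FIRST(RHS), i.e. RHS ⇒* ε)
FIRST(';') = { ';' }
ε ∉ FIRST(';'), so FOLLOW(L) is not added.
PREDICT(L → ';') = { ';' }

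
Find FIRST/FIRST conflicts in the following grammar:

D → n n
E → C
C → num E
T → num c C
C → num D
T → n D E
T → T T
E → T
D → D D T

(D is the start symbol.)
Yes. D → n n / D → D D T on { 'n' }; E → C / E → T on { 'num' }; C → num E / C → num D on { 'num' }; T → num c C / T → T T on { 'num' }; T → n D E / T → T T on { 'n' }

A FIRST/FIRST conflict occurs when two productions N → α and N → β for the same non-terminal have FIRST(α) ∩ FIRST(β) ≠ ∅ (with ε ∈ FIRST of a nullable right-hand side, so two nullable alternatives also conflict).

FIRST sets of the non-terminals at (or reachable through a nullable prefix from) the front of some alternative:
  FIRST(D) = { 'n' }
  FIRST(C) = { 'num' }
  FIRST(T) = { 'n', 'num' }

Productions for D:
  D → n n: FIRST = { 'n' }
  D → D D T: FIRST = { 'n' }
Productions for E:
  E → C: FIRST = { 'num' }
  E → T: FIRST = { 'n', 'num' }
Productions for C:
  C → num E: FIRST = { 'num' }
  C → num D: FIRST = { 'num' }
Productions for T:
  T → num c C: FIRST = { 'num' }
  T → n D E: FIRST = { 'n' }
  T → T T: FIRST = { 'n', 'num' }

Conflict for D: D → n n and D → D D T
  Overlap: { 'n' }
Conflict for E: E → C and E → T
  Overlap: { 'num' }
Conflict for C: C → num E and C → num D
  Overlap: { 'num' }
Conflict for T: T → num c C and T → T T
  Overlap: { 'num' }
Conflict for T: T → n D E and T → T T
  Overlap: { 'n' }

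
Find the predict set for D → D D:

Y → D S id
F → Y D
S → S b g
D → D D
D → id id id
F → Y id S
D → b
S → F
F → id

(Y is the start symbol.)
{ 'b', 'id' }

PREDICT(D → D D) = (FIRST(RHS) \ {ε}) ∪ (FOLLOW(D) if ε ∈ FIRST(RHS), i.e. RHS ⇒* ε)
FIRST(D) = { 'b', 'id' }
FIRST(D D) = { 'b', 'id' }
ε ∉ FIRST(D D), so FOLLOW(D) is not added.
PREDICT(D → D D) = { 'b', 'id' }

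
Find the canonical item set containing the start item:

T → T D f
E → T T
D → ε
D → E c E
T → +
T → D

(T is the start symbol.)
First, augment the grammar with T' → T
I₀ = CLOSURE({ [T' → . T] }):
  [T' → . T] has the dot before T: add [T → . T D f], [T → . +], [T → . D]
  [T → . D] has the dot before D: add [D → .], [D → . E c E]
  [D → . E c E] has the dot before E: add [E → . T T]
No further items can be added.

I₀ = { [D → . E c E], [D → .], [E → . T T], [T → . +], [T → . D], [T → . T D f], [T' → . T] }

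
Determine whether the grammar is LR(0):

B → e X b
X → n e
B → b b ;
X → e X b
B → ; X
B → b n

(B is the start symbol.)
Augment with B' → B and build the canonical LR(0) collection (I0 = CLOSURE({[B' → . B]}), then GOTO on every symbol after a dot until no new states appear). It has 16 states:
  I0: { [B → . ; X], [B → . b b ;], [B → . b n], [B → . e X b], [B' → . B] }  — shift
  I1: { [B → ; . X], [X → . e X b], [X → . n e] }  — shift
  I2: { [B' → B .] }  — accept
  I3: { [B → b . b ;], [B → b . n] }  — shift
  I4: { [B → e . X b], [X → . e X b], [X → . n e] }  — shift
  I5: { [B → e X . b] }  — shift
  I6: { [X → . e X b], [X → . n e], [X → e . X b] }  — shift
  I7: { [X → n . e] }  — shift
  I8: { [X → n e .] }  — reduce
  I9: { [X → e X . b] }  — shift
  I10: { [X → e X b .] }  — reduce
  I11: { [B → e X b .] }  — reduce
  I12: { [B → b b . ;] }  — shift
  I13: { [B → b n .] }  — reduce
  I14: { [B → b b ; .] }  — reduce
  I15: { [B → ; X .] }  — reduce

Every state is either a pure shift/goto state or contains exactly one complete item and nothing to shift — no conflicts. The grammar is LR(0).

Answer: Yes, the grammar is LR(0)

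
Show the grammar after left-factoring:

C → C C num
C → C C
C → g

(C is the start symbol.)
Left-factoring transforms A → αβ₁ | αβ₂ into A → αA' and A' → β₁ | β₂
(α is the longest common prefix among the alternatives). Repeat until
no nonterminal has two alternatives with a common prefix.

Round 1: C has alternatives sharing prefix 'C C'. Introduce C': C → C C C'
  Add: C' → num
  Add: C' → ε

No remaining common prefixes — done.

Resulting grammar:
C → C C C'
C' → num
C' → ε
C → g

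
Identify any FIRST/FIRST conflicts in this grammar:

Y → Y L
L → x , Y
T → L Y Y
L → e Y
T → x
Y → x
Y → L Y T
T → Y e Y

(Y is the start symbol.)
A FIRST/FIRST conflict occurs when two productions N → α and N → β for the same non-terminal have FIRST(α) ∩ FIRST(β) ≠ ∅ (with ε ∈ FIRST of a nullable right-hand side, so two nullable alternatives also conflict).

FIRST sets of the non-terminals at (or reachable through a nullable prefix from) the front of some alternative:
  FIRST(Y) = { 'e', 'x' }
  FIRST(L) = { 'e', 'x' }

Productions for Y:
  Y → Y L: FIRST = { 'e', 'x' }
  Y → x: FIRST = { 'x' }
  Y → L Y T: FIRST = { 'e', 'x' }
Productions for L:
  L → x , Y: FIRST = { 'x' }
  L → e Y: FIRST = { 'e' }
Productions for T:
  T → L Y Y: FIRST = { 'e', 'x' }
  T → x: FIRST = { 'x' }
  T → Y e Y: FIRST = { 'e', 'x' }

Conflict for Y: Y → Y L and Y → x
  Overlap: { 'x' }
Conflict for Y: Y → Y L and Y → L Y T
  Overlap: { 'e', 'x' }
Conflict for Y: Y → x and Y → L Y T
  Overlap: { 'x' }
Conflict for T: T → L Y Y and T → x
  Overlap: { 'x' }
Conflict for T: T → L Y Y and T → Y e Y
  Overlap: { 'e', 'x' }
Conflict for T: T → x and T → Y e Y
  Overlap: { 'x' }

Answer: Yes. Y → Y L / Y → x on { 'x' }; Y → Y L / Y → L Y T on { 'e', 'x' }; Y → x / Y → L Y T on { 'x' }; T → L Y Y / T → x on { 'x' }; T → L Y Y / T → Y e Y on { 'e', 'x' }; T → x / T → Y e Y on { 'x' }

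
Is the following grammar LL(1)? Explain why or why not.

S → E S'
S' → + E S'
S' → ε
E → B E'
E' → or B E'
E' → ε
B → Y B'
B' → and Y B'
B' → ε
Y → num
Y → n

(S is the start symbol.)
Relevant sets:
  FOLLOW(S') = { $ }
  FOLLOW(E') = { $, '+' }
  FOLLOW(B') = { $, '+', 'or' }

For S':
  PREDICT(S' → '+' E S') = { '+' }
  PREDICT(S' → ε) = { $ }
For E':
  PREDICT(E' → or B E') = { 'or' }
  PREDICT(E' → ε) = { $, '+' }
For B':
  PREDICT(B' → and Y B') = { 'and' }
  PREDICT(B' → ε) = { $, '+', 'or' }
For Y:
  PREDICT(Y → num) = { 'num' }
  PREDICT(Y → n) = { 'n' }
S, E, B have a single production, so nothing to check there.

All predict sets are disjoint. The grammar IS LL(1).

Answer: Yes, the grammar is LL(1).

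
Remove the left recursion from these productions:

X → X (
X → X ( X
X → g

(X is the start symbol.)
X is directly left-recursive. The standard transformation for
  A → A α₁ | ... | A α_m | β₁ | ... | β_n
is
  A  → β₁ A' | ... | β_n A'
  A' → α₁ A' | ... | α_m A' | ε

X → g becomes X → g X'
X → X ( becomes X' → ( X'
X → X ( X becomes X' → ( X X'
Add X' → ε

Resulting grammar:
X → g X'
X' → ( X'
X' → ( X X'
X' → ε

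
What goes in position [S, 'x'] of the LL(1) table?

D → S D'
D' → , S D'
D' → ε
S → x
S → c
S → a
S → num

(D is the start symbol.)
To find M[S, 'x'], we find productions for S where 'x' is in the predict set (PREDICT(N → α) = (FIRST(α) \ {ε}) ∪ (FOLLOW(N) if α ⇒* ε)).

S → x: PREDICT = { 'x' }
  'x' is in predict set, so this production goes in M[S, 'x']
S → c: PREDICT = { 'c' }
S → a: PREDICT = { 'a' }
S → num: PREDICT = { 'num' }

M[S, 'x'] = S → x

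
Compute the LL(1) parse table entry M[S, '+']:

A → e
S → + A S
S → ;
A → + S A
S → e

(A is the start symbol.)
S → + A S

To find M[S, '+'], we find productions for S where '+' is in the predict set (PREDICT(N → α) = (FIRST(α) \ {ε}) ∪ (FOLLOW(N) if α ⇒* ε)).

S → + A S: PREDICT = { '+' }
  '+' is in predict set, so this production goes in M[S, '+']
S → ;: PREDICT = { ';' }
S → e: PREDICT = { 'e' }

M[S, '+'] = S → + A S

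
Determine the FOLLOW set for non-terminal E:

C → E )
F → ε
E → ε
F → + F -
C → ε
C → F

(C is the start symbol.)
In C → E ): E is followed by ')', add FIRST(')') \ {ε} = { ')' }

Taking the union: FOLLOW(E) = { ')' }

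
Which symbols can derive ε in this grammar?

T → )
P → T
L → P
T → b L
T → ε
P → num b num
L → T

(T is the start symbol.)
A non-terminal is nullable if it can derive ε (the empty string): either it has an ε-production, or it has a production whose right-hand side consists entirely of nullable non-terminals.

ε-productions: T → ε
So T is immediately nullable.
P → T: every symbol on the right is nullable, so P is nullable too.
L → P: every symbol on the right is nullable, so L is nullable too.
Every non-terminal is now nullable.
Nullable = { 'L', 'P', 'T' }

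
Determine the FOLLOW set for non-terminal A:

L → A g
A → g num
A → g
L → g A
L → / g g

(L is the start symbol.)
{ $, 'g' }

In L → A g: A is followed by g, add FIRST(g) \ {ε} = { 'g' }
In L → g A: A is at the end, add FOLLOW(L)

The FOLLOW sets referred to above (computed the same way, to a fixed point):
  FOLLOW(L) = { $ }

Taking the union: FOLLOW(A) = { $, 'g' }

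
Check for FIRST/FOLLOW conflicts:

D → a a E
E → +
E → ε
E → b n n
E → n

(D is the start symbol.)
No FIRST/FOLLOW conflicts.

A FIRST/FOLLOW conflict occurs when a non-terminal N has a nullable alternative N → β (β ⇒* ε) and another alternative N → α with FIRST(α) ∩ FOLLOW(N) ≠ ∅: on such a lookahead the parser cannot decide between expanding α and letting N vanish via β.

Nullable non-terminals: E.

E: nullable alternative(s) E → ε; FOLLOW(E) = { $ }
  E → +: FIRST \ {ε} = { '+' } — disjoint from FOLLOW(E)
  E → ε: FIRST \ {ε} = { } — this is the only nullable alternative, skip
  E → b n n: FIRST \ {ε} = { 'b' } — disjoint from FOLLOW(E)
  E → n: FIRST \ {ε} = { 'n' } — disjoint from FOLLOW(E)

D has no nullable alternative, so no FIRST/FOLLOW check is needed there.

No FIRST/FOLLOW conflicts found.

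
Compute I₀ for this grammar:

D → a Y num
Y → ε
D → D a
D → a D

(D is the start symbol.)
{ [D → . D a], [D → . a D], [D → . a Y num], [D' → . D] }

First, augment the grammar with D' → D
I₀ = CLOSURE({ [D' → . D] }):
  [D' → . D] has the dot before D: add [D → . a Y num], [D → . D a], [D → . a D]
No further items can be added.

I₀ = { [D → . D a], [D → . a D], [D → . a Y num], [D' → . D] }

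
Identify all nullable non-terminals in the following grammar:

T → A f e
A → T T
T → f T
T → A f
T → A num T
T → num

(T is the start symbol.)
There are no ε-productions, so no non-terminal can derive ε.
No non-terminals are nullable.

Answer: None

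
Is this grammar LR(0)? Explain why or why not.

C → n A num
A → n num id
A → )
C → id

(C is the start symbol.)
Yes, the grammar is LR(0)

A grammar is LR(0) if no state in the canonical LR(0) collection has:
  - both a shift item (dot before a terminal) and a complete item (shift-reduce conflict), or
  - two or more complete items (reduce-reduce conflict; the accept item [C' → C .] counts as a complete item here).

Augment with C' → C and build the canonical LR(0) collection (I0 = CLOSURE({[C' → . C]}), then GOTO on every symbol after a dot until no new states appear). It has 10 states:
  I0: { [C → . id], [C → . n A num], [C' → . C] }  — shift
  I1: { [C' → C .] }  — accept
  I2: { [C → id .] }  — reduce
  I3: { [A → . )], [A → . n num id], [C → n . A num] }  — shift
  I4: { [A → ) .] }  — reduce
  I5: { [C → n A . num] }  — shift
  I6: { [A → n . num id] }  — shift
  I7: { [A → n num . id] }  — shift
  I8: { [A → n num id .] }  — reduce
  I9: { [C → n A num .] }  — reduce

Every state is either a pure shift/goto state or contains exactly one complete item and nothing to shift — no conflicts. The grammar is LR(0).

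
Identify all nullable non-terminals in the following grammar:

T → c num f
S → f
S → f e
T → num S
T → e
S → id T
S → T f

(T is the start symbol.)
A non-terminal is nullable if it can derive ε (the empty string): either it has an ε-production, or it has a production whose right-hand side consists entirely of nullable non-terminals.

There are no ε-productions, so no non-terminal can derive ε.
No non-terminals are nullable.

Answer: None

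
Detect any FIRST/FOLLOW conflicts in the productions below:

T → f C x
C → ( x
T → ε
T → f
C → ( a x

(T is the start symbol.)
No FIRST/FOLLOW conflicts.

Nullable non-terminals: T.

T: nullable alternative(s) T → ε; FOLLOW(T) = { $ }
  T → f C x: FIRST \ {ε} = { 'f' } — disjoint from FOLLOW(T)
  T → ε: FIRST \ {ε} = { } — this is the only nullable alternative, skip
  T → f: FIRST \ {ε} = { 'f' } — disjoint from FOLLOW(T)

C has no nullable alternative, so no FIRST/FOLLOW check is needed there.

No FIRST/FOLLOW conflicts found.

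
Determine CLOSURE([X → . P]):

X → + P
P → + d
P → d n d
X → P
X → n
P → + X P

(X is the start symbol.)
{ [P → . + X P], [P → . + d], [P → . d n d], [X → . P] }

To compute CLOSURE, for each item [A → α.Bβ] where B is a non-terminal, add [B → .γ] for all productions B → γ; repeat for the newly added items until nothing changes.

Start with: [X → . P]
  [X → . P] has the dot before P: add [P → . + d], [P → . d n d], [P → . + X P]
No further items can be added.

CLOSURE = { [P → . + X P], [P → . + d], [P → . d n d], [X → . P] }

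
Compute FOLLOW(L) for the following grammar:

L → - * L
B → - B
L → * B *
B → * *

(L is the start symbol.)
To compute FOLLOW(L), find every occurrence of L on a right-hand side N → α L β: add FIRST(β) \ {ε}, and if β is empty or nullable also add FOLLOW(N). Iterate to a fixed point.

L is the start symbol, so $ ∈ FOLLOW(L).
In L → - * L: L is at the end; this adds FOLLOW(L) to itself — nothing new

Taking the union: FOLLOW(L) = { $ }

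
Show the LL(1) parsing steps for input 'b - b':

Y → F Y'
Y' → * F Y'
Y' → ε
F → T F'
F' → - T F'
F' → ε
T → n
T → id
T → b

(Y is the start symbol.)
LL(1) parsing maintains a stack (initially the start symbol over $) and the input. At each step: if the stack top is a terminal, match it against the current input token; if it is a non-terminal N, replace it with the RHS of M[N, lookahead] (the unique production whose predict set contains the lookahead).

Stack is shown with the top on the left.

Stack        Input    Action
----------------------------
Y $          b - b $  output Y → F Y'
F Y' $       b - b $  output F → T F'
T F' Y' $    b - b $  output T → b
b F' Y' $    b - b $  match 'b'
F' Y' $      - b $    output F' → - T F'
- T F' Y' $  - b $    match '-'
T F' Y' $    b $      output T → b
b F' Y' $    b $      match 'b'
F' Y' $      $        output F' → ε
Y' $         $        output Y' → ε
$            $        accept

The string is accepted.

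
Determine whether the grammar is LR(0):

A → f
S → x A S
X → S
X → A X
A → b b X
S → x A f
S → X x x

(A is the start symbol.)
No. Shift-reduce conflict between [A → b b X .] and [S → X . x x]

Augment with A' → A and build the canonical LR(0) collection (I0 = CLOSURE({[A' → . A]}), then GOTO on every symbol after a dot until no new states appear). It has 16 states:
  I0: { [A → . b b X], [A → . f], [A' → . A] }  — shift
  I1: { [A' → A .] }  — accept
  I2: { [A → b . b X] }  — shift
  I3: { [A → f .] }  — reduce
  I4: { [A → . b b X], [A → . f], [A → b b . X], [S → . X x x], [S → . x A S], [S → . x A f], [X → . A X], [X → . S] }  — shift
  I5: { [A → . b b X], [A → . f], [S → . X x x], [S → . x A S], [S → . x A f], [X → . A X], [X → . S], [X → A . X] }  — shift
  I6: { [X → S .] }  — reduce
  I7: { [A → b b X .], [S → X . x x] }  — shift, reduce
  I8: { [A → . b b X], [A → . f], [S → x . A S], [S → x . A f] }  — shift
  I9: { [A → . b b X], [A → . f], [S → . X x x], [S → . x A S], [S → . x A f], [S → x A . S], [S → x A . f], [X → . A X], [X → . S] }  — shift
  I10: { [S → x A S .], [X → S .] }  — 2 reduces
  I11: { [S → X . x x] }  — shift
  I12: { [A → f .], [S → x A f .] }  — 2 reduces
  I13: { [S → X x . x] }  — shift
  I14: { [S → X x x .] }  — reduce
  I15: { [S → X . x x], [X → A X .] }  — shift, reduce

Conflict in state I7:
  Shift-reduce conflict between [A → b b X .] and [S → X . x x]
So the grammar is NOT LR(0).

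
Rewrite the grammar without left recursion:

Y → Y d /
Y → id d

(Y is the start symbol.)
Y → id d Y'
Y' → d / Y'
Y' → ε

Y is directly left-recursive. The standard transformation for
  A → A α₁ | ... | A α_m | β₁ | ... | β_n
is
  A  → β₁ A' | ... | β_n A'
  A' → α₁ A' | ... | α_m A' | ε

Y → id d becomes Y → id d Y'
Y → Y d / becomes Y' → d / Y'
Add Y' → ε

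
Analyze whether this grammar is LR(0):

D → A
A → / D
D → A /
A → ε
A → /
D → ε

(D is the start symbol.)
No. Shift-reduce conflict between [A → .] and [A → . /]

A grammar is LR(0) if no state in the canonical LR(0) collection has:
  - both a shift item (dot before a terminal) and a complete item (shift-reduce conflict), or
  - two or more complete items (reduce-reduce conflict; the accept item [D' → D .] counts as a complete item here).

Augment with D' → D and build the canonical LR(0) collection (I0 = CLOSURE({[D' → . D]}), then GOTO on every symbol after a dot until no new states appear). It has 6 states:
  I0: { [A → . / D], [A → . /], [A → .], [D → . A /], [D → . A], [D → .], [D' → . D] }  — shift, 2 reduces
  I1: { [A → . / D], [A → . /], [A → .], [A → / . D], [A → / .], [D → . A /], [D → . A], [D → .] }  — shift, 3 reduces
  I2: { [D → A . /], [D → A .] }  — shift, reduce
  I3: { [D' → D .] }  — accept
  I4: { [D → A / .] }  — reduce
  I5: { [A → / D .] }  — reduce

Conflict in state I0:
  Shift-reduce conflict between [A → .] and [A → . /]
So the grammar is NOT LR(0).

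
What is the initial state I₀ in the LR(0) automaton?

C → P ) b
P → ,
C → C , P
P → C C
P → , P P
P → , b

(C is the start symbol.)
{ [C → . C , P], [C → . P ) b], [C' → . C], [P → . , P P], [P → . , b], [P → . ,], [P → . C C] }

First, augment the grammar with C' → C
I₀ = CLOSURE({ [C' → . C] }):
  [C' → . C] has the dot before C: add [C → . P ) b], [C → . C , P]
  [C → . P ) b] has the dot before P: add [P → . ,], [P → . C C], [P → . , P P], [P → . , b]
No further items can be added.

I₀ = { [C → . C , P], [C → . P ) b], [C' → . C], [P → . , P P], [P → . , b], [P → . ,], [P → . C C] }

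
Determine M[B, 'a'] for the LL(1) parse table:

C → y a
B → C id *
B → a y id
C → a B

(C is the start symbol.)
To find M[B, 'a'], we find productions for B where 'a' is in the predict set (PREDICT(N → α) = (FIRST(α) \ {ε}) ∪ (FOLLOW(N) if α ⇒* ε)).

Relevant sets:
  FIRST(C) = { 'a', 'y' }

B → C id *: PREDICT = { 'a', 'y' }
  'a' is in predict set, so this production goes in M[B, 'a']
B → a y id: PREDICT = { 'a' }
  'a' is in predict set, so this production goes in M[B, 'a']

M[B, 'a'] = B → C id *, B → a y id  (a multiply-defined cell — the grammar is not LL(1))

Answer: B → C id *, B → a y id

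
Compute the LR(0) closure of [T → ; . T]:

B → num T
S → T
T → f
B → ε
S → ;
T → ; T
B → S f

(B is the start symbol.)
To compute CLOSURE, for each item [A → α.Bβ] where B is a non-terminal, add [B → .γ] for all productions B → γ; repeat for the newly added items until nothing changes.

Start with: [T → ; . T]
  [T → ; . T] has the dot before T: add [T → . f], [T → . ; T]
No further items can be added.

CLOSURE = { [T → . ; T], [T → . f], [T → ; . T] }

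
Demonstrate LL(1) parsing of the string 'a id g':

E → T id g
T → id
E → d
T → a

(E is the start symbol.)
Stack is shown with the top on the left.

Stack     Input     Action
--------------------------
E $       a id g $  output E → T id g
T id g $  a id g $  output T → a
a id g $  a id g $  match 'a'
id g $    id g $    match 'id'
g $       g $       match 'g'
$         $         accept

The string is accepted.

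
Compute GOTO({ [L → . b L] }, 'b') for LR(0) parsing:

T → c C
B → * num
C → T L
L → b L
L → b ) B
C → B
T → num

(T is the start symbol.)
GOTO(I, 'b') = CLOSURE({ [A → αX.β] : [A → α.Xβ] ∈ I, X = 'b' })

Items with dot before 'b', with the dot advanced:
  [L → . b L] → [L → b . L]
Closure of the advanced items:
  [L → b . L] has the dot before L: add [L → . b L], [L → . b ) B]

GOTO = { [L → . b ) B], [L → . b L], [L → b . L] }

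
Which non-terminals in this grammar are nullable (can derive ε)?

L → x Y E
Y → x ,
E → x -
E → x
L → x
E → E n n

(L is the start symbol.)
There are no ε-productions, so no non-terminal can derive ε.
No non-terminals are nullable.

Answer: None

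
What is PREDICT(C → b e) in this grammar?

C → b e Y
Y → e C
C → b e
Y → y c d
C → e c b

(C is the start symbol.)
PREDICT(C → b e) = (FIRST(RHS) \ {ε}) ∪ (FOLLOW(C) if ε ∈ FIRST(RHS), i.e. RHS ⇒* ε)
FIRST(b e) = { 'b' }
ε ∉ FIRST(b e), so FOLLOW(C) is not added.
PREDICT(C → b e) = { 'b' }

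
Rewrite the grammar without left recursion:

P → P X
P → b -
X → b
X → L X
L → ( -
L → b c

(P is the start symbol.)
P → b - P'
P' → X P'
P' → ε
X → b
X → L X
L → ( -
L → b c

P is directly left-recursive. The standard transformation for
  A → A α₁ | ... | A α_m | β₁ | ... | β_n
is
  A  → β₁ A' | ... | β_n A'
  A' → α₁ A' | ... | α_m A' | ε

P → b - becomes P → b - P'
P → P X becomes P' → X P'
Add P' → ε

Productions for other non-terminals are unchanged:
  X → b
  X → L X
  L → ( -
  L → b c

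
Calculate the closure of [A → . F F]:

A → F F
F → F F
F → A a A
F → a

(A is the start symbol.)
To compute CLOSURE, for each item [A → α.Bβ] where B is a non-terminal, add [B → .γ] for all productions B → γ; repeat for the newly added items until nothing changes.

Start with: [A → . F F]
  [A → . F F] has the dot before F: add [F → . F F], [F → . A a A], [F → . a]
  [F → . A a A] has the dot before A: all A-items already present
No further items can be added.

CLOSURE = { [A → . F F], [F → . A a A], [F → . F F], [F → . a] }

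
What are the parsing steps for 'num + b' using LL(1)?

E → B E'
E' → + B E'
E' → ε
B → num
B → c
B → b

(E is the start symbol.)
Stack is shown with the top on the left.

Stack     Input      Action
---------------------------
E $       num + b $  output E → B E'
B E' $    num + b $  output B → num
num E' $  num + b $  match 'num'
E' $      + b $      output E' → + B E'
+ B E' $  + b $      match '+'
B E' $    b $        output B → b
b E' $    b $        match 'b'
E' $      $          output E' → ε
$         $          accept

The string is accepted.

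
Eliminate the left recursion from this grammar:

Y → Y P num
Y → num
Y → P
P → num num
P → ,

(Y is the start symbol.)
Y → num Y'
Y → P Y'
Y' → P num Y'
Y' → ε
P → num num
P → ,

Y is directly left-recursive. The standard transformation for
  A → A α₁ | ... | A α_m | β₁ | ... | β_n
is
  A  → β₁ A' | ... | β_n A'
  A' → α₁ A' | ... | α_m A' | ε

Y → num becomes Y → num Y'
Y → P becomes Y → P Y'
Y → Y P num becomes Y' → P num Y'
Add Y' → ε

Productions for other non-terminals are unchanged:
  P → num num
  P → ,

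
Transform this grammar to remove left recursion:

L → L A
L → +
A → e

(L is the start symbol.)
L is directly left-recursive. The standard transformation for
  A → A α₁ | ... | A α_m | β₁ | ... | β_n
is
  A  → β₁ A' | ... | β_n A'
  A' → α₁ A' | ... | α_m A' | ε

L → + becomes L → + L'
L → L A becomes L' → A L'
Add L' → ε

Productions for other non-terminals are unchanged:
  A → e

Resulting grammar:
L → + L'
L' → A L'
L' → ε
A → e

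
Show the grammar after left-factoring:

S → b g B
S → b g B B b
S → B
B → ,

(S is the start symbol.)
S → b g B S'
S' → ε
S' → B b
S → B
B → ,

Left-factoring transforms A → αβ₁ | αβ₂ into A → αA' and A' → β₁ | β₂
(α is the longest common prefix among the alternatives). Repeat until
no nonterminal has two alternatives with a common prefix.

Round 1: S has alternatives sharing prefix 'b g B'. Introduce S': S → b g B S'
  Add: S' → ε
  Add: S' → B b

No remaining common prefixes — done.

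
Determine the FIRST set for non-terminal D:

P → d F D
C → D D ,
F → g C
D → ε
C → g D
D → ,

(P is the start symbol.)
{ ',', ε }

From D → ε:
  - ε-production, so ε ∈ FIRST(D)
From D → ,:
  - ',' is a terminal: add ',' and stop

Collecting: FIRST(D) = { ',', ε }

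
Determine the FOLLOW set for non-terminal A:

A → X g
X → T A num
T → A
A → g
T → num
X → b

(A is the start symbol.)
To compute FOLLOW(A), find every occurrence of A on a right-hand side N → α A β: add FIRST(β) \ {ε}, and if β is empty or nullable also add FOLLOW(N). Iterate to a fixed point.

A is the start symbol, so $ ∈ FOLLOW(A).
In X → T A num: A is followed by num, add FIRST(num) \ {ε} = { 'num' }
In T → A: A is at the end, add FOLLOW(T)

The FOLLOW sets referred to above (computed the same way, to a fixed point):
  FOLLOW(T) = { 'b', 'g', 'num' }

Taking the union: FOLLOW(A) = { $, 'b', 'g', 'num' }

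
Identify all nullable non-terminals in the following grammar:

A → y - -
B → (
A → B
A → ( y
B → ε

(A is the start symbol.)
{ 'A', 'B' }

A non-terminal is nullable if it can derive ε (the empty string): either it has an ε-production, or it has a production whose right-hand side consists entirely of nullable non-terminals.

ε-productions: B → ε
So B is immediately nullable.
A → B: every symbol on the right is nullable, so A is nullable too.
Every non-terminal is now nullable.
Nullable = { 'A', 'B' }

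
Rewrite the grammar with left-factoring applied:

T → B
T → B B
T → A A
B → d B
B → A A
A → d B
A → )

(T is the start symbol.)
T → B T'
T' → ε
T' → B
T → A A
B → d B
B → A A
A → d B
A → )

Left-factoring transforms A → αβ₁ | αβ₂ into A → αA' and A' → β₁ | β₂
(α is the longest common prefix among the alternatives). Repeat until
no nonterminal has two alternatives with a common prefix.

Round 1: T has alternatives sharing prefix 'B'. Introduce T': T → B T'
  Add: T' → ε
  Add: T' → B

No remaining common prefixes — done.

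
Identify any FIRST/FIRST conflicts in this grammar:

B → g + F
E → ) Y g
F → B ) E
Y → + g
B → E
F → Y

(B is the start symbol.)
No FIRST/FIRST conflicts.

A FIRST/FIRST conflict occurs when two productions N → α and N → β for the same non-terminal have FIRST(α) ∩ FIRST(β) ≠ ∅ (with ε ∈ FIRST of a nullable right-hand side, so two nullable alternatives also conflict).

FIRST sets of the non-terminals at (or reachable through a nullable prefix from) the front of some alternative:
  FIRST(E) = { ')' }
  FIRST(B) = { ')', 'g' }
  FIRST(Y) = { '+' }

Productions for B:
  B → g + F: FIRST = { 'g' }
  B → E: FIRST = { ')' }
Productions for F:
  F → B ) E: FIRST = { ')', 'g' }
  F → Y: FIRST = { '+' }
E, Y have only one production, so no FIRST/FIRST conflict is possible there.

All alternatives of each non-terminal have pairwise disjoint FIRST sets.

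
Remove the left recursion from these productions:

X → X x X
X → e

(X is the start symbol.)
X is directly left-recursive. The standard transformation for
  A → A α₁ | ... | A α_m | β₁ | ... | β_n
is
  A  → β₁ A' | ... | β_n A'
  A' → α₁ A' | ... | α_m A' | ε

X → e becomes X → e X'
X → X x X becomes X' → x X X'
Add X' → ε

Resulting grammar:
X → e X'
X' → x X X'
X' → ε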